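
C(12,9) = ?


C(n,k) = n! / (k!(n-k)!)
C(12,9) = 12! / (9!3!)
= 220

C(12,9) = 220


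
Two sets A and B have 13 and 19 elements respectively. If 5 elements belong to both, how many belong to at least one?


|A ∪ B| = |A| + |B| - |A ∩ B|
= 13 + 19 - 5
= 27

|A ∪ B| = 27


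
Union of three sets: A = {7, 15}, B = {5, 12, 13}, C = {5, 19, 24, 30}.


A ∪ B = {5, 7, 12, 13, 15}
(A ∪ B) ∪ C = {5, 7, 12, 13, 15, 19, 24, 30}

A ∪ B ∪ C = {5, 7, 12, 13, 15, 19, 24, 30}


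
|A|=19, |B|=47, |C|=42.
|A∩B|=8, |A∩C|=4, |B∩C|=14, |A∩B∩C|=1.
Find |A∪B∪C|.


|A∪B∪C| = |A|+|B|+|C| - |A∩B|-|A∩C|-|B∩C| + |A∩B∩C|
= 19+47+42 - 8-4-14 + 1
= 108 - 26 + 1
= 83

|A ∪ B ∪ C| = 83


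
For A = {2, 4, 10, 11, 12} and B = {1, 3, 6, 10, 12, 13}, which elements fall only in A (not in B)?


A = {2, 4, 10, 11, 12}
B = {1, 3, 6, 10, 12, 13}
Region: only in A (not in B)
Elements: {2, 4, 11}

Elements only in A (not in B): {2, 4, 11}


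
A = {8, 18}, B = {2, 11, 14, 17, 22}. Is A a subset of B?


A ⊆ B means every element of A is in B.
Elements in A not in B: {8, 18}
So A ⊄ B.

No, A ⊄ B


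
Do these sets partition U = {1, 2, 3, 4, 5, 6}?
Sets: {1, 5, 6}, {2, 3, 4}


A partition requires: (1) non-empty parts, (2) pairwise disjoint, (3) union = U
Parts: {1, 5, 6}, {2, 3, 4}
Union of parts: {1, 2, 3, 4, 5, 6}
U = {1, 2, 3, 4, 5, 6}
All non-empty? True
Pairwise disjoint? True
Covers U? True

Yes, valid partition


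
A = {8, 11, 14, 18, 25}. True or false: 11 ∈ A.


A = {8, 11, 14, 18, 25}
Checking if 11 is in A
11 is in A → True

11 ∈ A


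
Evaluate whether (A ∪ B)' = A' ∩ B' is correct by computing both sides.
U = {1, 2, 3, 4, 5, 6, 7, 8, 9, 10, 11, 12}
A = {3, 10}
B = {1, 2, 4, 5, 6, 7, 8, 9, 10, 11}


LHS: A ∪ B = {1, 2, 3, 4, 5, 6, 7, 8, 9, 10, 11}
(A ∪ B)' = U \ (A ∪ B) = {12}
A' = {1, 2, 4, 5, 6, 7, 8, 9, 11, 12}, B' = {3, 12}
Claimed RHS: A' ∩ B' = {12}
Identity is VALID: LHS = RHS = {12} ✓

Identity is valid. (A ∪ B)' = A' ∩ B' = {12}


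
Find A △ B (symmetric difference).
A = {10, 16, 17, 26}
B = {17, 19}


A △ B = (A \ B) ∪ (B \ A) = elements in exactly one of A or B
A \ B = {10, 16, 26}
B \ A = {19}
A △ B = {10, 16, 19, 26}

A △ B = {10, 16, 19, 26}


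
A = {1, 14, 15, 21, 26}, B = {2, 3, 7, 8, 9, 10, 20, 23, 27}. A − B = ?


A \ B = elements in A but not in B
A = {1, 14, 15, 21, 26}
B = {2, 3, 7, 8, 9, 10, 20, 23, 27}
Remove from A any elements in B
A \ B = {1, 14, 15, 21, 26}

A \ B = {1, 14, 15, 21, 26}


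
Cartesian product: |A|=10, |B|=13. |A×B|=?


|A × B| = |A| × |B|
= 10 × 13
= 130

|A × B| = 130


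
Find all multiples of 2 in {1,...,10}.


Checking each candidate:
Condition: multiples of 2 in {1,...,10}
Result = {2, 4, 6, 8, 10}

{2, 4, 6, 8, 10}


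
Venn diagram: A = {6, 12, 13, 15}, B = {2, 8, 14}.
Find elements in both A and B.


A = {6, 12, 13, 15}
B = {2, 8, 14}
Region: in both A and B
Elements: ∅

Elements in both A and B: ∅


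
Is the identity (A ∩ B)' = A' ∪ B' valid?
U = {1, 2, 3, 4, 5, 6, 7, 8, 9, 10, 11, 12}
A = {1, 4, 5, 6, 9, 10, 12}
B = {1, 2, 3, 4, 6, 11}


LHS: A ∩ B = {1, 4, 6}
(A ∩ B)' = U \ (A ∩ B) = {2, 3, 5, 7, 8, 9, 10, 11, 12}
A' = {2, 3, 7, 8, 11}, B' = {5, 7, 8, 9, 10, 12}
Claimed RHS: A' ∪ B' = {2, 3, 5, 7, 8, 9, 10, 11, 12}
Identity is VALID: LHS = RHS = {2, 3, 5, 7, 8, 9, 10, 11, 12} ✓

Identity is valid. (A ∩ B)' = A' ∪ B' = {2, 3, 5, 7, 8, 9, 10, 11, 12}


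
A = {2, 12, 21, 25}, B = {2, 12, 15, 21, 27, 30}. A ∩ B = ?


A ∩ B = elements in both A and B
A = {2, 12, 21, 25}
B = {2, 12, 15, 21, 27, 30}
A ∩ B = {2, 12, 21}

A ∩ B = {2, 12, 21}


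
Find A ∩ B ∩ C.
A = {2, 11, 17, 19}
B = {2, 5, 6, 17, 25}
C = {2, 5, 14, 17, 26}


A ∩ B = {2, 17}
(A ∩ B) ∩ C = {2, 17}

A ∩ B ∩ C = {2, 17}


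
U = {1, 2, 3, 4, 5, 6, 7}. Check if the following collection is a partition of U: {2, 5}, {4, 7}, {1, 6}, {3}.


A partition requires: (1) non-empty parts, (2) pairwise disjoint, (3) union = U
Parts: {2, 5}, {4, 7}, {1, 6}, {3}
Union of parts: {1, 2, 3, 4, 5, 6, 7}
U = {1, 2, 3, 4, 5, 6, 7}
All non-empty? True
Pairwise disjoint? True
Covers U? True

Yes, valid partition


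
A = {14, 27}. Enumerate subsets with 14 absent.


A subset of A that omits 14 is a subset of A \ {14}, so there are 2^(n-1) = 2^1 = 2 of them.
Subsets excluding 14: ∅, {27}

Subsets excluding 14 (2 total): ∅, {27}


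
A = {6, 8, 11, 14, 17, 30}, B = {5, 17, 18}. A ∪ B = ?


A ∪ B = all elements in A or B (or both)
A = {6, 8, 11, 14, 17, 30}
B = {5, 17, 18}
A ∪ B = {5, 6, 8, 11, 14, 17, 18, 30}

A ∪ B = {5, 6, 8, 11, 14, 17, 18, 30}


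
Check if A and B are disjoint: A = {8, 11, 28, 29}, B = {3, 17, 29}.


Disjoint means A ∩ B = ∅.
A ∩ B = {29}
A ∩ B ≠ ∅, so A and B are NOT disjoint.

No, A and B are not disjoint (A ∩ B = {29})


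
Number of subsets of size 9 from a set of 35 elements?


C(n,k) = n! / (k!(n-k)!)
C(35,9) = 35! / (9!26!)
= 70607460

C(35,9) = 70607460


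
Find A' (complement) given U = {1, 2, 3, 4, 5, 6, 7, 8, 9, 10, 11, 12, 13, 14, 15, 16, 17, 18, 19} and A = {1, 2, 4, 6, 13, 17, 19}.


Aᶜ = U \ A = elements in U but not in A
U = {1, 2, 3, 4, 5, 6, 7, 8, 9, 10, 11, 12, 13, 14, 15, 16, 17, 18, 19}
A = {1, 2, 4, 6, 13, 17, 19}
Aᶜ = {3, 5, 7, 8, 9, 10, 11, 12, 14, 15, 16, 18}

Aᶜ = {3, 5, 7, 8, 9, 10, 11, 12, 14, 15, 16, 18}


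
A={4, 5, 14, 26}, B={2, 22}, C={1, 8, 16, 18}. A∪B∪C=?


A ∪ B = {2, 4, 5, 14, 22, 26}
(A ∪ B) ∪ C = {1, 2, 4, 5, 8, 14, 16, 18, 22, 26}

A ∪ B ∪ C = {1, 2, 4, 5, 8, 14, 16, 18, 22, 26}


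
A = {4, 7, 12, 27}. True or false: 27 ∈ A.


A = {4, 7, 12, 27}
Checking if 27 is in A
27 is in A → True

27 ∈ A


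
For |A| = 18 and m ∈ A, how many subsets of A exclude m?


Subsets of A avoiding m are subsets of A \ {m}, which has 17 elements.
Count = 2^(n-1) = 2^17
= 131072

Number of subsets avoiding m = 131072


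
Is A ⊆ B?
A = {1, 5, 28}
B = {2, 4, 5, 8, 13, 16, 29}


A ⊆ B means every element of A is in B.
Elements in A not in B: {1, 28}
So A ⊄ B.

No, A ⊄ B


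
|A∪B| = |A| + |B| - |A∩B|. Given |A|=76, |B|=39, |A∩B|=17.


|A ∪ B| = |A| + |B| - |A ∩ B|
= 76 + 39 - 17
= 98

|A ∪ B| = 98


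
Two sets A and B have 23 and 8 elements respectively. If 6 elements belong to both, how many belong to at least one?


|A ∪ B| = |A| + |B| - |A ∩ B|
= 23 + 8 - 6
= 25

|A ∪ B| = 25


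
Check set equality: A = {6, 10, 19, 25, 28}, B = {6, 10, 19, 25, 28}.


Two sets are equal iff they have exactly the same elements.
A = {6, 10, 19, 25, 28}
B = {6, 10, 19, 25, 28}
Same elements → A = B

Yes, A = B


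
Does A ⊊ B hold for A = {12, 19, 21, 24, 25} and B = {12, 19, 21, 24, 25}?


A ⊂ B requires: A ⊆ B AND A ≠ B.
A ⊆ B? Yes
A = B? Yes
A = B, so A is not a PROPER subset.

No, A is not a proper subset of B


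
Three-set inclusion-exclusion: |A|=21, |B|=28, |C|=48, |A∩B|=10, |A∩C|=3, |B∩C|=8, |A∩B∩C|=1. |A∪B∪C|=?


|A∪B∪C| = |A|+|B|+|C| - |A∩B|-|A∩C|-|B∩C| + |A∩B∩C|
= 21+28+48 - 10-3-8 + 1
= 97 - 21 + 1
= 77

|A ∪ B ∪ C| = 77


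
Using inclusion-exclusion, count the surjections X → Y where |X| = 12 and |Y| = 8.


n = |X| = 12, k = |Y| = 8. Surjections via inclusion-exclusion:
S(n,k) = Σ(-1)^i × C(k,i) × (k-i)^n, i=0 to k
i=0: (-1)^0×C(8,0)×8^12 = 68719476736
i=1: (-1)^1×C(8,1)×7^12 = -110730297608
i=2: (-1)^2×C(8,2)×6^12 = 60949905408
i=3: (-1)^3×C(8,3)×5^12 = -13671875000
i=4: (-1)^4×C(8,4)×4^12 = 1174405120
i=5: (-1)^5×C(8,5)×3^12 = -29760696
i=6: (-1)^6×C(8,6)×2^12 = 114688
i=7: (-1)^7×C(8,7)×1^12 = -8
i=8: (-1)^8×C(8,8)×0^12 = 0
Total = 6411968640

Number of surjections = 6411968640


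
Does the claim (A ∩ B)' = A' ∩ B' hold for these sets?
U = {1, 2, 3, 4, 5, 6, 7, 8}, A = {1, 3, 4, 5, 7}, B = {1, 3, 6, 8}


LHS: A ∩ B = {1, 3}
(A ∩ B)' = U \ (A ∩ B) = {2, 4, 5, 6, 7, 8}
A' = {2, 6, 8}, B' = {2, 4, 5, 7}
Claimed RHS: A' ∩ B' = {2}
Identity is INVALID: LHS = {2, 4, 5, 6, 7, 8} but the RHS claimed here equals {2}. The correct form is (A ∩ B)' = A' ∪ B'.

Identity is invalid: (A ∩ B)' = {2, 4, 5, 6, 7, 8} but A' ∩ B' = {2}. The correct De Morgan law is (A ∩ B)' = A' ∪ B'.


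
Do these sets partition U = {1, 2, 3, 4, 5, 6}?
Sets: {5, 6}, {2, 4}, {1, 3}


A partition requires: (1) non-empty parts, (2) pairwise disjoint, (3) union = U
Parts: {5, 6}, {2, 4}, {1, 3}
Union of parts: {1, 2, 3, 4, 5, 6}
U = {1, 2, 3, 4, 5, 6}
All non-empty? True
Pairwise disjoint? True
Covers U? True

Yes, valid partition


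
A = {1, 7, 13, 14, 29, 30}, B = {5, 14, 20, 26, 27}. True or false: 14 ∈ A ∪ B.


A = {1, 7, 13, 14, 29, 30}, B = {5, 14, 20, 26, 27}
A ∪ B = all elements in A or B
A ∪ B = {1, 5, 7, 13, 14, 20, 26, 27, 29, 30}
Checking if 14 ∈ A ∪ B
14 is in A ∪ B → True

14 ∈ A ∪ B


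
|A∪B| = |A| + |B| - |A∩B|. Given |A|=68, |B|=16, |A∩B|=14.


|A ∪ B| = |A| + |B| - |A ∩ B|
= 68 + 16 - 14
= 70

|A ∪ B| = 70


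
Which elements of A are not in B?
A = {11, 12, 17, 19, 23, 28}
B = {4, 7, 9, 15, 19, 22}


A \ B = elements in A but not in B
A = {11, 12, 17, 19, 23, 28}
B = {4, 7, 9, 15, 19, 22}
Remove from A any elements in B
A \ B = {11, 12, 17, 23, 28}

A \ B = {11, 12, 17, 23, 28}


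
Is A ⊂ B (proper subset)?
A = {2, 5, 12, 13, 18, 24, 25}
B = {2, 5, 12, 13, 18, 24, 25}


A ⊂ B requires: A ⊆ B AND A ≠ B.
A ⊆ B? Yes
A = B? Yes
A = B, so A is not a PROPER subset.

No, A is not a proper subset of B


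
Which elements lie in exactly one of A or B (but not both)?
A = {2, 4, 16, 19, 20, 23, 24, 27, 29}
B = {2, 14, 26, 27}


A △ B = (A \ B) ∪ (B \ A) = elements in exactly one of A or B
A \ B = {4, 16, 19, 20, 23, 24, 29}
B \ A = {14, 26}
A △ B = {4, 14, 16, 19, 20, 23, 24, 26, 29}

A △ B = {4, 14, 16, 19, 20, 23, 24, 26, 29}


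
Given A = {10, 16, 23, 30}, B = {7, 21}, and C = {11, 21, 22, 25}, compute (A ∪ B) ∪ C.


A ∪ B = {7, 10, 16, 21, 23, 30}
(A ∪ B) ∪ C = {7, 10, 11, 16, 21, 22, 23, 25, 30}

A ∪ B ∪ C = {7, 10, 11, 16, 21, 22, 23, 25, 30}


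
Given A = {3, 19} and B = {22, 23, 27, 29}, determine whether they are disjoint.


Disjoint means A ∩ B = ∅.
A ∩ B = ∅
A ∩ B = ∅, so A and B are disjoint.

Yes, A and B are disjoint


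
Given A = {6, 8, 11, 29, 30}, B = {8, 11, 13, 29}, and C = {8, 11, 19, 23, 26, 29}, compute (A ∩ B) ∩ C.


A ∩ B = {8, 11, 29}
(A ∩ B) ∩ C = {8, 11, 29}

A ∩ B ∩ C = {8, 11, 29}


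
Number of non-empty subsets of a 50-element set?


Total subsets = 2^n = 2^50 = 1125899906842624
Non-empty subsets exclude the empty set: 2^n - 1
= 1125899906842624 - 1
= 1125899906842623

Number of non-empty subsets = 1125899906842623


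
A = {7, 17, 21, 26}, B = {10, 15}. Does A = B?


Two sets are equal iff they have exactly the same elements.
A = {7, 17, 21, 26}
B = {10, 15}
Differences: {7, 10, 15, 17, 21, 26}
A ≠ B

No, A ≠ B


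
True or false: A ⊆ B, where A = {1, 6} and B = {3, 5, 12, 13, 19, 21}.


A ⊆ B means every element of A is in B.
Elements in A not in B: {1, 6}
So A ⊄ B.

No, A ⊄ B


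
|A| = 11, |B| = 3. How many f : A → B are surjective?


n = |A| = 11, k = |B| = 3. Surjections via inclusion-exclusion:
S(n,k) = Σ(-1)^i × C(k,i) × (k-i)^n, i=0 to k
i=0: (-1)^0×C(3,0)×3^11 = 177147
i=1: (-1)^1×C(3,1)×2^11 = -6144
i=2: (-1)^2×C(3,2)×1^11 = 3
i=3: (-1)^3×C(3,3)×0^11 = 0
Total = 171006

Number of surjections = 171006


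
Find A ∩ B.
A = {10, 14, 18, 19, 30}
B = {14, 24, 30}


A ∩ B = elements in both A and B
A = {10, 14, 18, 19, 30}
B = {14, 24, 30}
A ∩ B = {14, 30}

A ∩ B = {14, 30}


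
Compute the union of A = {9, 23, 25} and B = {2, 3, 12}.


A ∪ B = all elements in A or B (or both)
A = {9, 23, 25}
B = {2, 3, 12}
A ∪ B = {2, 3, 9, 12, 23, 25}

A ∪ B = {2, 3, 9, 12, 23, 25}


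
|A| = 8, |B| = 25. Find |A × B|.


|A × B| = |A| × |B|
= 8 × 25
= 200

|A × B| = 200


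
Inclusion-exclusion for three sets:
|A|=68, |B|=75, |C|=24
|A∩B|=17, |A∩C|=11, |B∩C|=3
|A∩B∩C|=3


|A∪B∪C| = |A|+|B|+|C| - |A∩B|-|A∩C|-|B∩C| + |A∩B∩C|
= 68+75+24 - 17-11-3 + 3
= 167 - 31 + 3
= 139

|A ∪ B ∪ C| = 139


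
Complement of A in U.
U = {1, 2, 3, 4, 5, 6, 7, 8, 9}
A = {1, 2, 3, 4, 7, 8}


Aᶜ = U \ A = elements in U but not in A
U = {1, 2, 3, 4, 5, 6, 7, 8, 9}
A = {1, 2, 3, 4, 7, 8}
Aᶜ = {5, 6, 9}

Aᶜ = {5, 6, 9}


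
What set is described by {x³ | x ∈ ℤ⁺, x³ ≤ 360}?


Checking each candidate:
Condition: positive perfect cubes ≤ 360
Result = {1, 8, 27, 64, 125, 216, 343}

{1, 8, 27, 64, 125, 216, 343}


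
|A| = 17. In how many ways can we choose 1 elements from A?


C(n,k) = n! / (k!(n-k)!)
C(17,1) = 17! / (1!16!)
= 17

C(17,1) = 17


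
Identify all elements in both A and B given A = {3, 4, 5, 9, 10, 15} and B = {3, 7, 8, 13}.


A = {3, 4, 5, 9, 10, 15}
B = {3, 7, 8, 13}
Region: in both A and B
Elements: {3}

Elements in both A and B: {3}


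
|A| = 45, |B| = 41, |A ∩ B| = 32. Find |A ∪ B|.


|A ∪ B| = |A| + |B| - |A ∩ B|
= 45 + 41 - 32
= 54

|A ∪ B| = 54


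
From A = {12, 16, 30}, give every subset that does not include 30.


A subset of A that omits 30 is a subset of A \ {30}, so there are 2^(n-1) = 2^2 = 4 of them.
Subsets excluding 30: ∅, {12}, {16}, {12, 16}

Subsets excluding 30 (4 total): ∅, {12}, {16}, {12, 16}


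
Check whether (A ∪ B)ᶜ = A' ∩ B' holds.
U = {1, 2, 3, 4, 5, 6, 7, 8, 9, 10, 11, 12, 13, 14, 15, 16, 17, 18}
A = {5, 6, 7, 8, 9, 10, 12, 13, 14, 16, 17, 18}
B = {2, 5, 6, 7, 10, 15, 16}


LHS: A ∪ B = {2, 5, 6, 7, 8, 9, 10, 12, 13, 14, 15, 16, 17, 18}
(A ∪ B)' = U \ (A ∪ B) = {1, 3, 4, 11}
A' = {1, 2, 3, 4, 11, 15}, B' = {1, 3, 4, 8, 9, 11, 12, 13, 14, 17, 18}
Claimed RHS: A' ∩ B' = {1, 3, 4, 11}
Identity is VALID: LHS = RHS = {1, 3, 4, 11} ✓

Identity is valid. (A ∪ B)' = A' ∩ B' = {1, 3, 4, 11}


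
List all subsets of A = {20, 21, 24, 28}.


|A| = 4, so |P(A)| = 2^4 = 16
Enumerate subsets by cardinality (0 to 4):
∅, {20}, {21}, {24}, {28}, {20, 21}, {20, 24}, {20, 28}, {21, 24}, {21, 28}, {24, 28}, {20, 21, 24}, {20, 21, 28}, {20, 24, 28}, {21, 24, 28}, {20, 21, 24, 28}

P(A) has 16 subsets: ∅, {20}, {21}, {24}, {28}, {20, 21}, {20, 24}, {20, 28}, {21, 24}, {21, 28}, {24, 28}, {20, 21, 24}, {20, 21, 28}, {20, 24, 28}, {21, 24, 28}, {20, 21, 24, 28}


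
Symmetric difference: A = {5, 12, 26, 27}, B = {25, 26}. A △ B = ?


A △ B = (A \ B) ∪ (B \ A) = elements in exactly one of A or B
A \ B = {5, 12, 27}
B \ A = {25}
A △ B = {5, 12, 25, 27}

A △ B = {5, 12, 25, 27}


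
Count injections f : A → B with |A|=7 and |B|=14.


An injection sends each of |A| = 7 inputs to a distinct output in B.
# injections = |B|·(|B|-1)·…·(|B|-|A|+1) = 14! / (14 - 7)!
= 14 × 13 × 12 × 11 × 10 × 9 × 8
= 17297280

Number of injections = 17297280


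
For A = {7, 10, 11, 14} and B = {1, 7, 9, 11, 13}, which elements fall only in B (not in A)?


A = {7, 10, 11, 14}
B = {1, 7, 9, 11, 13}
Region: only in B (not in A)
Elements: {1, 9, 13}

Elements only in B (not in A): {1, 9, 13}


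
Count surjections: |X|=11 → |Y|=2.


n = |X| = 11, k = |Y| = 2. Surjections via inclusion-exclusion:
S(n,k) = Σ(-1)^i × C(k,i) × (k-i)^n, i=0 to k
i=0: (-1)^0×C(2,0)×2^11 = 2048
i=1: (-1)^1×C(2,1)×1^11 = -2
i=2: (-1)^2×C(2,2)×0^11 = 0
Total = 2046

Number of surjections = 2046


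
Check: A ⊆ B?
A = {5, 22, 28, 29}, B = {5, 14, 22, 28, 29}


A ⊆ B means every element of A is in B.
All elements of A are in B.
So A ⊆ B.

Yes, A ⊆ B


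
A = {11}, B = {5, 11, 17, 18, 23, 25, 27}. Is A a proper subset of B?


A ⊂ B requires: A ⊆ B AND A ≠ B.
A ⊆ B? Yes
A = B? No
A ⊂ B: Yes (A is a proper subset of B)

Yes, A ⊂ B


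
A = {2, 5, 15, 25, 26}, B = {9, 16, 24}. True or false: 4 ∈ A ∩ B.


A = {2, 5, 15, 25, 26}, B = {9, 16, 24}
A ∩ B = elements in both A and B
A ∩ B = ∅
Checking if 4 ∈ A ∩ B
4 is not in A ∩ B → False

4 ∉ A ∩ B


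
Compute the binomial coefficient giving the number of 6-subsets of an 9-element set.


C(n,k) = n! / (k!(n-k)!)
C(9,6) = 9! / (6!3!)
= 84

C(9,6) = 84


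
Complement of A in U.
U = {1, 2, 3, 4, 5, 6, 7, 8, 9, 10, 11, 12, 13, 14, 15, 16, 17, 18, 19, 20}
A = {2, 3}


Aᶜ = U \ A = elements in U but not in A
U = {1, 2, 3, 4, 5, 6, 7, 8, 9, 10, 11, 12, 13, 14, 15, 16, 17, 18, 19, 20}
A = {2, 3}
Aᶜ = {1, 4, 5, 6, 7, 8, 9, 10, 11, 12, 13, 14, 15, 16, 17, 18, 19, 20}

Aᶜ = {1, 4, 5, 6, 7, 8, 9, 10, 11, 12, 13, 14, 15, 16, 17, 18, 19, 20}


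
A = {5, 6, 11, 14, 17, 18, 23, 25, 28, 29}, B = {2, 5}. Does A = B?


Two sets are equal iff they have exactly the same elements.
A = {5, 6, 11, 14, 17, 18, 23, 25, 28, 29}
B = {2, 5}
Differences: {2, 6, 11, 14, 17, 18, 23, 25, 28, 29}
A ≠ B

No, A ≠ B


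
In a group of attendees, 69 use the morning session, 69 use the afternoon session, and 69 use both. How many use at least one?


|A ∪ B| = |A| + |B| - |A ∩ B|
= 69 + 69 - 69
= 69

|A ∪ B| = 69


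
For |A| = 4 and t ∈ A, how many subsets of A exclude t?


Subsets of A avoiding t are subsets of A \ {t}, which has 3 elements.
Count = 2^(n-1) = 2^3
= 8

Number of subsets avoiding t = 8


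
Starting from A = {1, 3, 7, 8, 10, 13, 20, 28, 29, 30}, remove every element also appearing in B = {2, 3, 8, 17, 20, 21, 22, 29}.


A \ B = elements in A but not in B
A = {1, 3, 7, 8, 10, 13, 20, 28, 29, 30}
B = {2, 3, 8, 17, 20, 21, 22, 29}
Remove from A any elements in B
A \ B = {1, 7, 10, 13, 28, 30}

A \ B = {1, 7, 10, 13, 28, 30}


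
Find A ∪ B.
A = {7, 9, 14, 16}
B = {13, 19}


A ∪ B = all elements in A or B (or both)
A = {7, 9, 14, 16}
B = {13, 19}
A ∪ B = {7, 9, 13, 14, 16, 19}

A ∪ B = {7, 9, 13, 14, 16, 19}


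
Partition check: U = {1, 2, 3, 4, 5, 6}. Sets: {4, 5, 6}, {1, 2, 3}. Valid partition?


A partition requires: (1) non-empty parts, (2) pairwise disjoint, (3) union = U
Parts: {4, 5, 6}, {1, 2, 3}
Union of parts: {1, 2, 3, 4, 5, 6}
U = {1, 2, 3, 4, 5, 6}
All non-empty? True
Pairwise disjoint? True
Covers U? True

Yes, valid partition


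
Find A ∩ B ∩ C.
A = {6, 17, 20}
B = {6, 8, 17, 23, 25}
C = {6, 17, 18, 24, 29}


A ∩ B = {6, 17}
(A ∩ B) ∩ C = {6, 17}

A ∩ B ∩ C = {6, 17}


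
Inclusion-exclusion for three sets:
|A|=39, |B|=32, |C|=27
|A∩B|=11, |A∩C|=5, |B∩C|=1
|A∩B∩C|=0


|A∪B∪C| = |A|+|B|+|C| - |A∩B|-|A∩C|-|B∩C| + |A∩B∩C|
= 39+32+27 - 11-5-1 + 0
= 98 - 17 + 0
= 81

|A ∪ B ∪ C| = 81


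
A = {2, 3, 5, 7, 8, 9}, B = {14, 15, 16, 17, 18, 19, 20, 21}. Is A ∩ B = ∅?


Disjoint means A ∩ B = ∅.
A ∩ B = ∅
A ∩ B = ∅, so A and B are disjoint.

Yes, A and B are disjoint


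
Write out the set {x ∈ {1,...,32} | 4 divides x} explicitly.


Checking each candidate:
Condition: multiples of 4 in {1,...,32}
Result = {4, 8, 12, 16, 20, 24, 28, 32}

{4, 8, 12, 16, 20, 24, 28, 32}


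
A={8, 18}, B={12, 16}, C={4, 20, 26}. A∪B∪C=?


A ∪ B = {8, 12, 16, 18}
(A ∪ B) ∪ C = {4, 8, 12, 16, 18, 20, 26}

A ∪ B ∪ C = {4, 8, 12, 16, 18, 20, 26}


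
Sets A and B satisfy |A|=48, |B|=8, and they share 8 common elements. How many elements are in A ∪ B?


|A ∪ B| = |A| + |B| - |A ∩ B|
= 48 + 8 - 8
= 48

|A ∪ B| = 48


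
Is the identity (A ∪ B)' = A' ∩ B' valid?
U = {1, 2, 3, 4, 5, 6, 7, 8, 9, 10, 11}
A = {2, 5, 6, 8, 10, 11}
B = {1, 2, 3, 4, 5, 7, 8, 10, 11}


LHS: A ∪ B = {1, 2, 3, 4, 5, 6, 7, 8, 10, 11}
(A ∪ B)' = U \ (A ∪ B) = {9}
A' = {1, 3, 4, 7, 9}, B' = {6, 9}
Claimed RHS: A' ∩ B' = {9}
Identity is VALID: LHS = RHS = {9} ✓

Identity is valid. (A ∪ B)' = A' ∩ B' = {9}


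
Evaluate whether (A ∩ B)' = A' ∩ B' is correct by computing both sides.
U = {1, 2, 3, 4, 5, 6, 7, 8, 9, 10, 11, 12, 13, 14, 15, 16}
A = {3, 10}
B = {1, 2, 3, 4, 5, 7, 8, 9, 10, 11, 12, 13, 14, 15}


LHS: A ∩ B = {3, 10}
(A ∩ B)' = U \ (A ∩ B) = {1, 2, 4, 5, 6, 7, 8, 9, 11, 12, 13, 14, 15, 16}
A' = {1, 2, 4, 5, 6, 7, 8, 9, 11, 12, 13, 14, 15, 16}, B' = {6, 16}
Claimed RHS: A' ∩ B' = {6, 16}
Identity is INVALID: LHS = {1, 2, 4, 5, 6, 7, 8, 9, 11, 12, 13, 14, 15, 16} but the RHS claimed here equals {6, 16}. The correct form is (A ∩ B)' = A' ∪ B'.

Identity is invalid: (A ∩ B)' = {1, 2, 4, 5, 6, 7, 8, 9, 11, 12, 13, 14, 15, 16} but A' ∩ B' = {6, 16}. The correct De Morgan law is (A ∩ B)' = A' ∪ B'.


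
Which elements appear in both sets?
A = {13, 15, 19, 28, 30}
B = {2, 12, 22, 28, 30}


A ∩ B = elements in both A and B
A = {13, 15, 19, 28, 30}
B = {2, 12, 22, 28, 30}
A ∩ B = {28, 30}

A ∩ B = {28, 30}


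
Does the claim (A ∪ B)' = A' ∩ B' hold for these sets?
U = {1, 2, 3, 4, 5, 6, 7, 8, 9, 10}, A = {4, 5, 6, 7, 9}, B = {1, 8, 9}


LHS: A ∪ B = {1, 4, 5, 6, 7, 8, 9}
(A ∪ B)' = U \ (A ∪ B) = {2, 3, 10}
A' = {1, 2, 3, 8, 10}, B' = {2, 3, 4, 5, 6, 7, 10}
Claimed RHS: A' ∩ B' = {2, 3, 10}
Identity is VALID: LHS = RHS = {2, 3, 10} ✓

Identity is valid. (A ∪ B)' = A' ∩ B' = {2, 3, 10}


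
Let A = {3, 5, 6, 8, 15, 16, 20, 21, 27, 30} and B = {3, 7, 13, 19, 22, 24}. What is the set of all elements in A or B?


A ∪ B = all elements in A or B (or both)
A = {3, 5, 6, 8, 15, 16, 20, 21, 27, 30}
B = {3, 7, 13, 19, 22, 24}
A ∪ B = {3, 5, 6, 7, 8, 13, 15, 16, 19, 20, 21, 22, 24, 27, 30}

A ∪ B = {3, 5, 6, 7, 8, 13, 15, 16, 19, 20, 21, 22, 24, 27, 30}


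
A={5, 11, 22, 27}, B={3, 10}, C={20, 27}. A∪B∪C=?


A ∪ B = {3, 5, 10, 11, 22, 27}
(A ∪ B) ∪ C = {3, 5, 10, 11, 20, 22, 27}

A ∪ B ∪ C = {3, 5, 10, 11, 20, 22, 27}


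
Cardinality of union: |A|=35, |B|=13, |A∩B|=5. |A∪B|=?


|A ∪ B| = |A| + |B| - |A ∩ B|
= 35 + 13 - 5
= 43

|A ∪ B| = 43


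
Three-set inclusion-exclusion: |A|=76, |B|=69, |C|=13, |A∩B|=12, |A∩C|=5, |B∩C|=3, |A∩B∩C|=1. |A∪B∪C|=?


|A∪B∪C| = |A|+|B|+|C| - |A∩B|-|A∩C|-|B∩C| + |A∩B∩C|
= 76+69+13 - 12-5-3 + 1
= 158 - 20 + 1
= 139

|A ∪ B ∪ C| = 139


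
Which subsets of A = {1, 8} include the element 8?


A subset of A contains 8 iff the remaining 1 elements form any subset of A \ {8}.
Count: 2^(n-1) = 2^1 = 2
Subsets containing 8: {8}, {1, 8}

Subsets containing 8 (2 total): {8}, {1, 8}


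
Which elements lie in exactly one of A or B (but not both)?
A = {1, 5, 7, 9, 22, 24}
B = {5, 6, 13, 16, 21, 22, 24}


A △ B = (A \ B) ∪ (B \ A) = elements in exactly one of A or B
A \ B = {1, 7, 9}
B \ A = {6, 13, 16, 21}
A △ B = {1, 6, 7, 9, 13, 16, 21}

A △ B = {1, 6, 7, 9, 13, 16, 21}


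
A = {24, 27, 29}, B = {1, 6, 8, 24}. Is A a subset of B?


A ⊆ B means every element of A is in B.
Elements in A not in B: {27, 29}
So A ⊄ B.

No, A ⊄ B


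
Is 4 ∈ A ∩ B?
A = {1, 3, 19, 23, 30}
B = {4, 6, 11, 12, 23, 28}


A = {1, 3, 19, 23, 30}, B = {4, 6, 11, 12, 23, 28}
A ∩ B = elements in both A and B
A ∩ B = {23}
Checking if 4 ∈ A ∩ B
4 is not in A ∩ B → False

4 ∉ A ∩ B


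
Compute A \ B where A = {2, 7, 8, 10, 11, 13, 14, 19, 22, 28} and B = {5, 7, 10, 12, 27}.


A \ B = elements in A but not in B
A = {2, 7, 8, 10, 11, 13, 14, 19, 22, 28}
B = {5, 7, 10, 12, 27}
Remove from A any elements in B
A \ B = {2, 8, 11, 13, 14, 19, 22, 28}

A \ B = {2, 8, 11, 13, 14, 19, 22, 28}


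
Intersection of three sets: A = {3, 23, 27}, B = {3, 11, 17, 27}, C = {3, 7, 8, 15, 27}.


A ∩ B = {3, 27}
(A ∩ B) ∩ C = {3, 27}

A ∩ B ∩ C = {3, 27}


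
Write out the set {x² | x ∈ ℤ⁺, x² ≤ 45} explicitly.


Checking each candidate:
Condition: positive perfect squares ≤ 45
Result = {1, 4, 9, 16, 25, 36}

{1, 4, 9, 16, 25, 36}


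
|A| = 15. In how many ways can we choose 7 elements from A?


C(n,k) = n! / (k!(n-k)!)
C(15,7) = 15! / (7!8!)
= 6435

C(15,7) = 6435


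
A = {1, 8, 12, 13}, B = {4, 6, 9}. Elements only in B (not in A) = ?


A = {1, 8, 12, 13}
B = {4, 6, 9}
Region: only in B (not in A)
Elements: {4, 6, 9}

Elements only in B (not in A): {4, 6, 9}


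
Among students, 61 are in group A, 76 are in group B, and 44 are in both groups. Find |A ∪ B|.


|A ∪ B| = |A| + |B| - |A ∩ B|
= 61 + 76 - 44
= 93

|A ∪ B| = 93


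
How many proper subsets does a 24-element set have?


Total subsets = 2^n = 2^24 = 16777216
Proper subsets exclude the set itself: 2^n - 1
= 16777216 - 1
= 16777215

Number of proper subsets = 16777215


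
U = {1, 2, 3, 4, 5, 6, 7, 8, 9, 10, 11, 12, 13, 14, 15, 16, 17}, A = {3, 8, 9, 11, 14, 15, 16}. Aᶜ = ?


Aᶜ = U \ A = elements in U but not in A
U = {1, 2, 3, 4, 5, 6, 7, 8, 9, 10, 11, 12, 13, 14, 15, 16, 17}
A = {3, 8, 9, 11, 14, 15, 16}
Aᶜ = {1, 2, 4, 5, 6, 7, 10, 12, 13, 17}

Aᶜ = {1, 2, 4, 5, 6, 7, 10, 12, 13, 17}


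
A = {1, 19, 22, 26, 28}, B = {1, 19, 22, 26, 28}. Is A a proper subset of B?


A ⊂ B requires: A ⊆ B AND A ≠ B.
A ⊆ B? Yes
A = B? Yes
A = B, so A is not a PROPER subset.

No, A is not a proper subset of B


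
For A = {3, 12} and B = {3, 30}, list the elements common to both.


A ∩ B = elements in both A and B
A = {3, 12}
B = {3, 30}
A ∩ B = {3}

A ∩ B = {3}


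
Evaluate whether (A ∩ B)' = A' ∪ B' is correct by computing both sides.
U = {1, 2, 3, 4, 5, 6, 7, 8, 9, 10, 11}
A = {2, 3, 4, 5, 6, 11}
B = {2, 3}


LHS: A ∩ B = {2, 3}
(A ∩ B)' = U \ (A ∩ B) = {1, 4, 5, 6, 7, 8, 9, 10, 11}
A' = {1, 7, 8, 9, 10}, B' = {1, 4, 5, 6, 7, 8, 9, 10, 11}
Claimed RHS: A' ∪ B' = {1, 4, 5, 6, 7, 8, 9, 10, 11}
Identity is VALID: LHS = RHS = {1, 4, 5, 6, 7, 8, 9, 10, 11} ✓

Identity is valid. (A ∩ B)' = A' ∪ B' = {1, 4, 5, 6, 7, 8, 9, 10, 11}


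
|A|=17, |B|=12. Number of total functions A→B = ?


Each of |A| = 17 inputs maps to any of |B| = 12 outputs.
# functions = |B|^|A| = 12^17
= 2218611106740436992

Number of functions = 2218611106740436992


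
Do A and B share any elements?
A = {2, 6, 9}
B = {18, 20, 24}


Disjoint means A ∩ B = ∅.
A ∩ B = ∅
A ∩ B = ∅, so A and B are disjoint.

No — A and B share no elements (A ∩ B = ∅), so they are disjoint


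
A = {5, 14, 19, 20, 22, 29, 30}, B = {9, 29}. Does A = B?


Two sets are equal iff they have exactly the same elements.
A = {5, 14, 19, 20, 22, 29, 30}
B = {9, 29}
Differences: {5, 9, 14, 19, 20, 22, 30}
A ≠ B

No, A ≠ B


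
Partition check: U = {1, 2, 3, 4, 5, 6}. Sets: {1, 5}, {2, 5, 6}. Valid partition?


A partition requires: (1) non-empty parts, (2) pairwise disjoint, (3) union = U
Parts: {1, 5}, {2, 5, 6}
Union of parts: {1, 2, 5, 6}
U = {1, 2, 3, 4, 5, 6}
All non-empty? True
Pairwise disjoint? False
Covers U? False

No, not a valid partition


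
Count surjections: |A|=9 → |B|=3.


n = |A| = 9, k = |B| = 3. Surjections via inclusion-exclusion:
S(n,k) = Σ(-1)^i × C(k,i) × (k-i)^n, i=0 to k
i=0: (-1)^0×C(3,0)×3^9 = 19683
i=1: (-1)^1×C(3,1)×2^9 = -1536
i=2: (-1)^2×C(3,2)×1^9 = 3
i=3: (-1)^3×C(3,3)×0^9 = 0
Total = 18150

Number of surjections = 18150


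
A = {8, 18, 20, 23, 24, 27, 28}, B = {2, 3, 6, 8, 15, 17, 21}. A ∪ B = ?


A ∪ B = all elements in A or B (or both)
A = {8, 18, 20, 23, 24, 27, 28}
B = {2, 3, 6, 8, 15, 17, 21}
A ∪ B = {2, 3, 6, 8, 15, 17, 18, 20, 21, 23, 24, 27, 28}

A ∪ B = {2, 3, 6, 8, 15, 17, 18, 20, 21, 23, 24, 27, 28}


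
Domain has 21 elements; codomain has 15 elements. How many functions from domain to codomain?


Each of |A| = 21 inputs maps to any of |B| = 15 outputs.
# functions = |B|^|A| = 15^21
= 4987885095119476318359375

Number of functions = 4987885095119476318359375


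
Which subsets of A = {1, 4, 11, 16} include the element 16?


A subset of A contains 16 iff the remaining 3 elements form any subset of A \ {16}.
Count: 2^(n-1) = 2^3 = 8
Subsets containing 16: {16}, {1, 16}, {4, 16}, {11, 16}, {1, 4, 16}, {1, 11, 16}, {4, 11, 16}, {1, 4, 11, 16}

Subsets containing 16 (8 total): {16}, {1, 16}, {4, 16}, {11, 16}, {1, 4, 16}, {1, 11, 16}, {4, 11, 16}, {1, 4, 11, 16}


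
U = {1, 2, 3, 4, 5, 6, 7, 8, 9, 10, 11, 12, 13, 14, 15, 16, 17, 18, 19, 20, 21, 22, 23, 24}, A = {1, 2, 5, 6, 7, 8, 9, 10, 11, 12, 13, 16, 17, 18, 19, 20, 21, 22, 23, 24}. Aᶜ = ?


Aᶜ = U \ A = elements in U but not in A
U = {1, 2, 3, 4, 5, 6, 7, 8, 9, 10, 11, 12, 13, 14, 15, 16, 17, 18, 19, 20, 21, 22, 23, 24}
A = {1, 2, 5, 6, 7, 8, 9, 10, 11, 12, 13, 16, 17, 18, 19, 20, 21, 22, 23, 24}
Aᶜ = {3, 4, 14, 15}

Aᶜ = {3, 4, 14, 15}


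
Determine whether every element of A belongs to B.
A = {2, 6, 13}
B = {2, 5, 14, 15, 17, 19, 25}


A ⊆ B means every element of A is in B.
Elements in A not in B: {6, 13}
So A ⊄ B.

No, A ⊄ B


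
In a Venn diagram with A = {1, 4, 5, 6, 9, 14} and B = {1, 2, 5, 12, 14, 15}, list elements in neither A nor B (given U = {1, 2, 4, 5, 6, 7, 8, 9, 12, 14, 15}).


A = {1, 4, 5, 6, 9, 14}
B = {1, 2, 5, 12, 14, 15}
Region: in neither A nor B (given U = {1, 2, 4, 5, 6, 7, 8, 9, 12, 14, 15})
Elements: {7, 8}

Elements in neither A nor B (given U = {1, 2, 4, 5, 6, 7, 8, 9, 12, 14, 15}): {7, 8}


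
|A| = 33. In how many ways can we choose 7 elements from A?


C(n,k) = n! / (k!(n-k)!)
C(33,7) = 33! / (7!26!)
= 4272048

C(33,7) = 4272048


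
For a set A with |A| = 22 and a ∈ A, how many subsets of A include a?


Subsets of A containing a correspond to subsets of A \ {a}, which has 21 elements.
Count = 2^(n-1) = 2^21
= 2097152

Number of subsets containing a = 2097152


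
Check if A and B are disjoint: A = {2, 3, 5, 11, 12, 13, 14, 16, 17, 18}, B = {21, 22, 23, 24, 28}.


Disjoint means A ∩ B = ∅.
A ∩ B = ∅
A ∩ B = ∅, so A and B are disjoint.

Yes, A and B are disjoint


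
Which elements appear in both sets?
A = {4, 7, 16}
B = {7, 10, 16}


A ∩ B = elements in both A and B
A = {4, 7, 16}
B = {7, 10, 16}
A ∩ B = {7, 16}

A ∩ B = {7, 16}


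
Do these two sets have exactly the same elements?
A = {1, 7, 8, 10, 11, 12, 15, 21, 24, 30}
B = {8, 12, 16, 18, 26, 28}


Two sets are equal iff they have exactly the same elements.
A = {1, 7, 8, 10, 11, 12, 15, 21, 24, 30}
B = {8, 12, 16, 18, 26, 28}
Differences: {1, 7, 10, 11, 15, 16, 18, 21, 24, 26, 28, 30}
A ≠ B

No, A ≠ B


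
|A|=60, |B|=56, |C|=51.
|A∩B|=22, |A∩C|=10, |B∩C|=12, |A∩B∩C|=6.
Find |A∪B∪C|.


|A∪B∪C| = |A|+|B|+|C| - |A∩B|-|A∩C|-|B∩C| + |A∩B∩C|
= 60+56+51 - 22-10-12 + 6
= 167 - 44 + 6
= 129

|A ∪ B ∪ C| = 129


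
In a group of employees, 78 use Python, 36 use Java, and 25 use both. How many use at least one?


|A ∪ B| = |A| + |B| - |A ∩ B|
= 78 + 36 - 25
= 89

|A ∪ B| = 89


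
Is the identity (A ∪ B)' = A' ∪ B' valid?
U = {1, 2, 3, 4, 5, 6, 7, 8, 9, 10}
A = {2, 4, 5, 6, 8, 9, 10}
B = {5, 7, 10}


LHS: A ∪ B = {2, 4, 5, 6, 7, 8, 9, 10}
(A ∪ B)' = U \ (A ∪ B) = {1, 3}
A' = {1, 3, 7}, B' = {1, 2, 3, 4, 6, 8, 9}
Claimed RHS: A' ∪ B' = {1, 2, 3, 4, 6, 7, 8, 9}
Identity is INVALID: LHS = {1, 3} but the RHS claimed here equals {1, 2, 3, 4, 6, 7, 8, 9}. The correct form is (A ∪ B)' = A' ∩ B'.

Identity is invalid: (A ∪ B)' = {1, 3} but A' ∪ B' = {1, 2, 3, 4, 6, 7, 8, 9}. The correct De Morgan law is (A ∪ B)' = A' ∩ B'.


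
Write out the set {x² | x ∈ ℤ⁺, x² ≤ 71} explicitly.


Checking each candidate:
Condition: positive perfect squares ≤ 71
Result = {1, 4, 9, 16, 25, 36, 49, 64}

{1, 4, 9, 16, 25, 36, 49, 64}


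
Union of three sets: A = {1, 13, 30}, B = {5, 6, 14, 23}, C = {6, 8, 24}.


A ∪ B = {1, 5, 6, 13, 14, 23, 30}
(A ∪ B) ∪ C = {1, 5, 6, 8, 13, 14, 23, 24, 30}

A ∪ B ∪ C = {1, 5, 6, 8, 13, 14, 23, 24, 30}


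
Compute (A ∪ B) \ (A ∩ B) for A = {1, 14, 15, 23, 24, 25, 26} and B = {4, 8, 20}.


A △ B = (A \ B) ∪ (B \ A) = elements in exactly one of A or B
A \ B = {1, 14, 15, 23, 24, 25, 26}
B \ A = {4, 8, 20}
A △ B = {1, 4, 8, 14, 15, 20, 23, 24, 25, 26}

A △ B = {1, 4, 8, 14, 15, 20, 23, 24, 25, 26}


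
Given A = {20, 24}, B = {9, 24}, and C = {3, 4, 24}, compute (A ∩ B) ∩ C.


A ∩ B = {24}
(A ∩ B) ∩ C = {24}

A ∩ B ∩ C = {24}


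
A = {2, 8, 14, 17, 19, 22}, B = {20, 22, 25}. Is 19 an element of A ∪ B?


A = {2, 8, 14, 17, 19, 22}, B = {20, 22, 25}
A ∪ B = all elements in A or B
A ∪ B = {2, 8, 14, 17, 19, 20, 22, 25}
Checking if 19 ∈ A ∪ B
19 is in A ∪ B → True

19 ∈ A ∪ B


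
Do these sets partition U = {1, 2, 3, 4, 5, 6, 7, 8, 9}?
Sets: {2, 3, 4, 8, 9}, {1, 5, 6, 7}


A partition requires: (1) non-empty parts, (2) pairwise disjoint, (3) union = U
Parts: {2, 3, 4, 8, 9}, {1, 5, 6, 7}
Union of parts: {1, 2, 3, 4, 5, 6, 7, 8, 9}
U = {1, 2, 3, 4, 5, 6, 7, 8, 9}
All non-empty? True
Pairwise disjoint? True
Covers U? True

Yes, valid partition


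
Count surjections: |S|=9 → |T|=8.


n = |S| = 9, k = |T| = 8. Surjections via inclusion-exclusion:
S(n,k) = Σ(-1)^i × C(k,i) × (k-i)^n, i=0 to k
i=0: (-1)^0×C(8,0)×8^9 = 134217728
i=1: (-1)^1×C(8,1)×7^9 = -322828856
i=2: (-1)^2×C(8,2)×6^9 = 282175488
i=3: (-1)^3×C(8,3)×5^9 = -109375000
i=4: (-1)^4×C(8,4)×4^9 = 18350080
i=5: (-1)^5×C(8,5)×3^9 = -1102248
i=6: (-1)^6×C(8,6)×2^9 = 14336
i=7: (-1)^7×C(8,7)×1^9 = -8
i=8: (-1)^8×C(8,8)×0^9 = 0
Total = 1451520

Number of surjections = 1451520


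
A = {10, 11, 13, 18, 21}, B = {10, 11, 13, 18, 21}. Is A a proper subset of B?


A ⊂ B requires: A ⊆ B AND A ≠ B.
A ⊆ B? Yes
A = B? Yes
A = B, so A is not a PROPER subset.

No, A is not a proper subset of B


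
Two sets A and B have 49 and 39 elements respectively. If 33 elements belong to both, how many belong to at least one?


|A ∪ B| = |A| + |B| - |A ∩ B|
= 49 + 39 - 33
= 55

|A ∪ B| = 55


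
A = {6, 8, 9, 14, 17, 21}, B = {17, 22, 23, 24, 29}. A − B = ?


A \ B = elements in A but not in B
A = {6, 8, 9, 14, 17, 21}
B = {17, 22, 23, 24, 29}
Remove from A any elements in B
A \ B = {6, 8, 9, 14, 21}

A \ B = {6, 8, 9, 14, 21}


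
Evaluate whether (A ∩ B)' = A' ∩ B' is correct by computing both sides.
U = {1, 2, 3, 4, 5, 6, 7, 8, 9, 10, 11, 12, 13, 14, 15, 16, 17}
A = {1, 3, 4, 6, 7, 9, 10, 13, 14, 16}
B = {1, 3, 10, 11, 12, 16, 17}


LHS: A ∩ B = {1, 3, 10, 16}
(A ∩ B)' = U \ (A ∩ B) = {2, 4, 5, 6, 7, 8, 9, 11, 12, 13, 14, 15, 17}
A' = {2, 5, 8, 11, 12, 15, 17}, B' = {2, 4, 5, 6, 7, 8, 9, 13, 14, 15}
Claimed RHS: A' ∩ B' = {2, 5, 8, 15}
Identity is INVALID: LHS = {2, 4, 5, 6, 7, 8, 9, 11, 12, 13, 14, 15, 17} but the RHS claimed here equals {2, 5, 8, 15}. The correct form is (A ∩ B)' = A' ∪ B'.

Identity is invalid: (A ∩ B)' = {2, 4, 5, 6, 7, 8, 9, 11, 12, 13, 14, 15, 17} but A' ∩ B' = {2, 5, 8, 15}. The correct De Morgan law is (A ∩ B)' = A' ∪ B'.


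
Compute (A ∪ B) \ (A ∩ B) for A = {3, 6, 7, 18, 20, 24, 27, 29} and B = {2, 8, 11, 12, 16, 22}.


A △ B = (A \ B) ∪ (B \ A) = elements in exactly one of A or B
A \ B = {3, 6, 7, 18, 20, 24, 27, 29}
B \ A = {2, 8, 11, 12, 16, 22}
A △ B = {2, 3, 6, 7, 8, 11, 12, 16, 18, 20, 22, 24, 27, 29}

A △ B = {2, 3, 6, 7, 8, 11, 12, 16, 18, 20, 22, 24, 27, 29}


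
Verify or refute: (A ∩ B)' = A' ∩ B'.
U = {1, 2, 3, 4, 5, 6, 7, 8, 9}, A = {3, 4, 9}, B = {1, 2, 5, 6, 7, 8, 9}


LHS: A ∩ B = {9}
(A ∩ B)' = U \ (A ∩ B) = {1, 2, 3, 4, 5, 6, 7, 8}
A' = {1, 2, 5, 6, 7, 8}, B' = {3, 4}
Claimed RHS: A' ∩ B' = ∅
Identity is INVALID: LHS = {1, 2, 3, 4, 5, 6, 7, 8} but the RHS claimed here equals ∅. The correct form is (A ∩ B)' = A' ∪ B'.

Identity is invalid: (A ∩ B)' = {1, 2, 3, 4, 5, 6, 7, 8} but A' ∩ B' = ∅. The correct De Morgan law is (A ∩ B)' = A' ∪ B'.


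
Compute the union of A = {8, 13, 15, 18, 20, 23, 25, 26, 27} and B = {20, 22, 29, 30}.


A ∪ B = all elements in A or B (or both)
A = {8, 13, 15, 18, 20, 23, 25, 26, 27}
B = {20, 22, 29, 30}
A ∪ B = {8, 13, 15, 18, 20, 22, 23, 25, 26, 27, 29, 30}

A ∪ B = {8, 13, 15, 18, 20, 22, 23, 25, 26, 27, 29, 30}


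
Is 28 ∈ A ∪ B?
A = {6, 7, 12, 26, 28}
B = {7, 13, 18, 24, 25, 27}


A = {6, 7, 12, 26, 28}, B = {7, 13, 18, 24, 25, 27}
A ∪ B = all elements in A or B
A ∪ B = {6, 7, 12, 13, 18, 24, 25, 26, 27, 28}
Checking if 28 ∈ A ∪ B
28 is in A ∪ B → True

28 ∈ A ∪ B


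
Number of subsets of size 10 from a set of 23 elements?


C(n,k) = n! / (k!(n-k)!)
C(23,10) = 23! / (10!13!)
= 1144066

C(23,10) = 1144066


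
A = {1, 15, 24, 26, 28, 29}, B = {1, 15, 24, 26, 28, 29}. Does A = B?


Two sets are equal iff they have exactly the same elements.
A = {1, 15, 24, 26, 28, 29}
B = {1, 15, 24, 26, 28, 29}
Same elements → A = B

Yes, A = B


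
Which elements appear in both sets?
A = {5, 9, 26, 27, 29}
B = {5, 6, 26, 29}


A ∩ B = elements in both A and B
A = {5, 9, 26, 27, 29}
B = {5, 6, 26, 29}
A ∩ B = {5, 26, 29}

A ∩ B = {5, 26, 29}


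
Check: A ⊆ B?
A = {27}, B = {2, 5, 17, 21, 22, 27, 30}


A ⊆ B means every element of A is in B.
All elements of A are in B.
So A ⊆ B.

Yes, A ⊆ B


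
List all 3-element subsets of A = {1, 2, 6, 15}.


|A| = 4, so A has C(4,3) = 4 subsets of size 3.
Enumerate by choosing 3 elements from A at a time:
{1, 2, 6}, {1, 2, 15}, {1, 6, 15}, {2, 6, 15}

3-element subsets (4 total): {1, 2, 6}, {1, 2, 15}, {1, 6, 15}, {2, 6, 15}


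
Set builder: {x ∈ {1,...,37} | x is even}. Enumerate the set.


Checking each candidate:
Condition: even numbers in {1,...,37}
Result = {2, 4, 6, 8, 10, 12, 14, 16, 18, 20, 22, 24, 26, 28, 30, 32, 34, 36}

{2, 4, 6, 8, 10, 12, 14, 16, 18, 20, 22, 24, 26, 28, 30, 32, 34, 36}


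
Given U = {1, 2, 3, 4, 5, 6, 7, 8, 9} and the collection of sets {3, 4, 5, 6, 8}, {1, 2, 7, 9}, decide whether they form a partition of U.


A partition requires: (1) non-empty parts, (2) pairwise disjoint, (3) union = U
Parts: {3, 4, 5, 6, 8}, {1, 2, 7, 9}
Union of parts: {1, 2, 3, 4, 5, 6, 7, 8, 9}
U = {1, 2, 3, 4, 5, 6, 7, 8, 9}
All non-empty? True
Pairwise disjoint? True
Covers U? True

Yes, valid partition


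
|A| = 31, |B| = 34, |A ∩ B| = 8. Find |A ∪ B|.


|A ∪ B| = |A| + |B| - |A ∩ B|
= 31 + 34 - 8
= 57

|A ∪ B| = 57


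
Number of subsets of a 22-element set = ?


Number of subsets = 2^n
= 2^22
= 4194304

|P(A)| = 4194304


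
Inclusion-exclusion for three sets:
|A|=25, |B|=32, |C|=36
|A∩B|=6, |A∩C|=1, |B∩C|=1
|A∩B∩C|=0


|A∪B∪C| = |A|+|B|+|C| - |A∩B|-|A∩C|-|B∩C| + |A∩B∩C|
= 25+32+36 - 6-1-1 + 0
= 93 - 8 + 0
= 85

|A ∪ B ∪ C| = 85


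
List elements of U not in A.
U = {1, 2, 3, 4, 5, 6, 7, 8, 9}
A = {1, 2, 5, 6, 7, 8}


Aᶜ = U \ A = elements in U but not in A
U = {1, 2, 3, 4, 5, 6, 7, 8, 9}
A = {1, 2, 5, 6, 7, 8}
Aᶜ = {3, 4, 9}

Aᶜ = {3, 4, 9}


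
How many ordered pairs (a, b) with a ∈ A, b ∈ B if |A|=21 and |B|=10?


|A × B| = |A| × |B|
= 21 × 10
= 210

|A × B| = 210


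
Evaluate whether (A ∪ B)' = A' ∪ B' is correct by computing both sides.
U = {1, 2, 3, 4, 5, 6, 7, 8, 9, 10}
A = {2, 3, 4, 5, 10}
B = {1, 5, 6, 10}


LHS: A ∪ B = {1, 2, 3, 4, 5, 6, 10}
(A ∪ B)' = U \ (A ∪ B) = {7, 8, 9}
A' = {1, 6, 7, 8, 9}, B' = {2, 3, 4, 7, 8, 9}
Claimed RHS: A' ∪ B' = {1, 2, 3, 4, 6, 7, 8, 9}
Identity is INVALID: LHS = {7, 8, 9} but the RHS claimed here equals {1, 2, 3, 4, 6, 7, 8, 9}. The correct form is (A ∪ B)' = A' ∩ B'.

Identity is invalid: (A ∪ B)' = {7, 8, 9} but A' ∪ B' = {1, 2, 3, 4, 6, 7, 8, 9}. The correct De Morgan law is (A ∪ B)' = A' ∩ B'.
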